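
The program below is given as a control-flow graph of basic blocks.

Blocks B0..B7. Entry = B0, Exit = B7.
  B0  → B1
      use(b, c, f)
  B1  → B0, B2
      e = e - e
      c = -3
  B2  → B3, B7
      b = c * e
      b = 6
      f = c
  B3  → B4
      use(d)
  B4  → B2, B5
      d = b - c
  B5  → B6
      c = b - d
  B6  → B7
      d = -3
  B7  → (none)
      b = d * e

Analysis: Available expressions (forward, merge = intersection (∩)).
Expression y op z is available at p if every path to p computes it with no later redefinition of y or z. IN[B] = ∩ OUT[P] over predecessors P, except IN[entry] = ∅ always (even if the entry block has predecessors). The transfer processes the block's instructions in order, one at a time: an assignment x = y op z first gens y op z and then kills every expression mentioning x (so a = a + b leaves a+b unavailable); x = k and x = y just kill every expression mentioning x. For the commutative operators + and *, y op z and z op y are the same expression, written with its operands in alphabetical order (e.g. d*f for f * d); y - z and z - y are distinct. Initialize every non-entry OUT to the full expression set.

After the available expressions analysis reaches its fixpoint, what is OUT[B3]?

Fixpoint table:
  B0:   IN={}   OUT={}
  B1:   IN={}   OUT={}
  B2:   IN={}   OUT={c*e}
  B3:   IN={c*e}   OUT={c*e}
  B4:   IN={c*e}   OUT={b-c, c*e}
  B5:   IN={b-c, c*e}   OUT={b-d}
  B6:   IN={b-d}   OUT={}
  B7:   IN={}   OUT={d*e}

Merge at B3: IN[B3] = OUT[B2] = {c*e}
Applying B3's transfer function to that IN value gives OUT[B3] (row B3 above).

Answer: {c*e}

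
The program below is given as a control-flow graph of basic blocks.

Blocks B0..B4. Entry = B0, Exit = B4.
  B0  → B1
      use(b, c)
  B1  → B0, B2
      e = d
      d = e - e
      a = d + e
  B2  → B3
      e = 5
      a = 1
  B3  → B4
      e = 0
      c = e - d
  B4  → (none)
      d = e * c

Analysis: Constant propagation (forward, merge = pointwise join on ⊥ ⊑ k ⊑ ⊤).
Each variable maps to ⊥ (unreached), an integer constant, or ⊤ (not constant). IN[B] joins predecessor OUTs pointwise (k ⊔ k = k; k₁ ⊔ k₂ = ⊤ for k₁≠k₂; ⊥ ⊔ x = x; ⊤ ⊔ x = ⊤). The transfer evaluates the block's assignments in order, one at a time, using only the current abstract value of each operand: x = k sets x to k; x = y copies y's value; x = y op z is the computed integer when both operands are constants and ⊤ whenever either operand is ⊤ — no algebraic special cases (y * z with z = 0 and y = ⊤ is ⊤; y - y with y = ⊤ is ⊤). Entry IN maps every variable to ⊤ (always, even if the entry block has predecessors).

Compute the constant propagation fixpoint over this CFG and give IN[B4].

Answer: {a: 1, b: ⊤, c: ⊤, d: ⊤, e: 0, f: ⊤}

Working:
Fixpoint table:
  B0: | IN=(all ⊤) | OUT=(all ⊤)
  B1: | IN=(all ⊤) | OUT=(all ⊤)
  B2: | IN=(all ⊤) | OUT={a:1, e:5; rest ⊤}
  B3: | IN={a:1, e:5; rest ⊤} | OUT={a:1, e:0; rest ⊤}
  B4: | IN={a:1, e:0; rest ⊤} | OUT={a:1, e:0; rest ⊤}

Merge at B4: IN[B4] = OUT[B3] = {a: 1, b: ⊤, c: ⊤, d: ⊤, e: 0, f: ⊤}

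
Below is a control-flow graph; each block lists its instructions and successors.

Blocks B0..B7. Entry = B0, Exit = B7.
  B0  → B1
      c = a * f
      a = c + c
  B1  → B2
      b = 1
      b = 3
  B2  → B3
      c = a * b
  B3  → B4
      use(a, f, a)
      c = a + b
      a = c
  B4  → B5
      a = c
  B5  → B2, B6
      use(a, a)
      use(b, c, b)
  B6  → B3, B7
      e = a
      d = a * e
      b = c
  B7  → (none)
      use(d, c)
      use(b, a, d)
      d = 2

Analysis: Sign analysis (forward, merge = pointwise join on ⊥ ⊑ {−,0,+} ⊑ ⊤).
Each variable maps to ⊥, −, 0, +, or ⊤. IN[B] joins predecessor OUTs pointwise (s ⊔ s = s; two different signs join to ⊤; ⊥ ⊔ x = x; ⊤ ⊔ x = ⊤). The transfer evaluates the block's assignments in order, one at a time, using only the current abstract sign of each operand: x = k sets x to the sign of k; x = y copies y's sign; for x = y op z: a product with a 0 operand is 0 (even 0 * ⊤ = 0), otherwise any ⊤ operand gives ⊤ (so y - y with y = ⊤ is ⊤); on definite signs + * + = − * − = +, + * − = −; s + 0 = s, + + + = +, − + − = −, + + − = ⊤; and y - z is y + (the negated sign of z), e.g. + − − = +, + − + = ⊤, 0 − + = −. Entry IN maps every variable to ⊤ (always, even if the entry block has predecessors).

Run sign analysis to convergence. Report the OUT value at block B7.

Converged values:
  B0:   IN=(all ⊤)   OUT=(all ⊤)
  B1:   IN=(all ⊤)   OUT={b:+; rest ⊤}
  B2:   IN=(all ⊤)   OUT=(all ⊤)
  B3:   IN=(all ⊤)   OUT=(all ⊤)
  B4:   IN=(all ⊤)   OUT=(all ⊤)
  B5:   IN=(all ⊤)   OUT=(all ⊤)
  B6:   IN=(all ⊤)   OUT=(all ⊤)
  B7:   IN=(all ⊤)   OUT={d:+; rest ⊤}

Merge at B7: IN[B7] = OUT[B6] = {a: ⊤, b: ⊤, c: ⊤, d: ⊤, e: ⊤, f: ⊤}
Applying B7's transfer function to that IN value gives OUT[B7] (row B7 above).

Answer: {a: ⊤, b: ⊤, c: ⊤, d: +, e: ⊤, f: ⊤}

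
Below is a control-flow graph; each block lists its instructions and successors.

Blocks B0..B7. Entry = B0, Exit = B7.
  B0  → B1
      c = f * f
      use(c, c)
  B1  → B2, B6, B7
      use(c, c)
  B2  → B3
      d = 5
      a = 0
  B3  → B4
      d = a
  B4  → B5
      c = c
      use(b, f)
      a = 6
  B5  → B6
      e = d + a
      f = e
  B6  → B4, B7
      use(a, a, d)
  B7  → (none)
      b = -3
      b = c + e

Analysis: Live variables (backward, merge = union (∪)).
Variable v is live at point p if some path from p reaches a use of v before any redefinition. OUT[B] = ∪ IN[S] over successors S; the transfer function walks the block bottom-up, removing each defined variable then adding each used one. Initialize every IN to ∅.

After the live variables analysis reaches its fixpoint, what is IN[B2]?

Fixpoint table:
  B0: | IN={a, b, d, e, f} | OUT={a, b, c, d, e, f}
  B1: | IN={a, b, c, d, e, f} | OUT={a, b, c, d, e, f}
  B2: | IN={b, c, f} | OUT={a, b, c, f}
  B3: | IN={a, b, c, f} | OUT={b, c, d, f}
  B4: | IN={b, c, d, f} | OUT={a, b, c, d}
  B5: | IN={a, b, c, d} | OUT={a, b, c, d, e, f}
  B6: | IN={a, b, c, d, e, f} | OUT={b, c, d, e, f}
  B7: | IN={c, e} | OUT={}

Merge at B2: OUT[B2] = IN[B3] = {a, b, c, f}
Applying B2's transfer function to that OUT value gives IN[B2] (row B2 above).

Answer: {b, c, f}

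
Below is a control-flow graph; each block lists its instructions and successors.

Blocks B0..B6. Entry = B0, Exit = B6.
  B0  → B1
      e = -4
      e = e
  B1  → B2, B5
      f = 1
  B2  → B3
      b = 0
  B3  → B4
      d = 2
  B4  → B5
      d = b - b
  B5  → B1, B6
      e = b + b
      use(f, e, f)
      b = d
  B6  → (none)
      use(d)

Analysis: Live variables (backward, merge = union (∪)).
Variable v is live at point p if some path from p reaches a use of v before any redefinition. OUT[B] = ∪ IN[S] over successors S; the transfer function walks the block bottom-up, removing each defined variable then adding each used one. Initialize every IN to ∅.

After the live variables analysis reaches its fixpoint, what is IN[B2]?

Answer: {f}

Trace:
Converged values:
  B0: | IN={b, d} | OUT={b, d}
  B1: | IN={b, d} | OUT={b, d, f}
  B2: | IN={f} | OUT={b, f}
  B3: | IN={b, f} | OUT={b, f}
  B4: | IN={b, f} | OUT={b, d, f}
  B5: | IN={b, d, f} | OUT={b, d}
  B6: | IN={d} | OUT={}

Merge at B2: OUT[B2] = IN[B3] = {b, f}
Applying B2's transfer function to that OUT value gives IN[B2] (row B2 above).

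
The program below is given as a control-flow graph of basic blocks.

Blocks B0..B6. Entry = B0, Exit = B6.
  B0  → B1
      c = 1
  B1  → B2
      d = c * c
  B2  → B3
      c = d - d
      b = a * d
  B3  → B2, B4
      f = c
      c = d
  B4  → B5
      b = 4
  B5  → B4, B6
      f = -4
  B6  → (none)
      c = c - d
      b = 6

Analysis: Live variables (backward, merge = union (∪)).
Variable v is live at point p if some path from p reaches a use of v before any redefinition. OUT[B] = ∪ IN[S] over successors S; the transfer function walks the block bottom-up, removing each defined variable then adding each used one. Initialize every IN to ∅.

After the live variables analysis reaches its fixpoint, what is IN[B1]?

Converged values:
  B0:   IN={a}   OUT={a, c}
  B1:   IN={a, c}   OUT={a, d}
  B2:   IN={a, d}   OUT={a, c, d}
  B3:   IN={a, c, d}   OUT={a, c, d}
  B4:   IN={c, d}   OUT={c, d}
  B5:   IN={c, d}   OUT={c, d}
  B6:   IN={c, d}   OUT={}

Merge at B1: OUT[B1] = IN[B2] = {a, d}
Applying B1's transfer function to that OUT value gives IN[B1] (row B1 above).

Answer: {a, c}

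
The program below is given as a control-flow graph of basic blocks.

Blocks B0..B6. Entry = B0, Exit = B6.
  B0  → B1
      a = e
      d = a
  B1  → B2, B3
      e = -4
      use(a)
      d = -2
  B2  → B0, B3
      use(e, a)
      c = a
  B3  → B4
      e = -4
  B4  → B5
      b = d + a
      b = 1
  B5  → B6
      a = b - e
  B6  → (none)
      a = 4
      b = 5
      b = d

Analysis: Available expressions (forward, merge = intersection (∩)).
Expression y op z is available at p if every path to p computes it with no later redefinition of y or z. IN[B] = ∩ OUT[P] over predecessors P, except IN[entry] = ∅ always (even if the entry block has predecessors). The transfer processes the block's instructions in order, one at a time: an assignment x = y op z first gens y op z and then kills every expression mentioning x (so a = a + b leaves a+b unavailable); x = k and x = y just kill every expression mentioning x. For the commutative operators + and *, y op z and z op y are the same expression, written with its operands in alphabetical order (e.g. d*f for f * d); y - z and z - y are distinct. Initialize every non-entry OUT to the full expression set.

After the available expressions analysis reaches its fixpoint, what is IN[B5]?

Converged values:
  B0: | IN={} | OUT={}
  B1: | IN={} | OUT={}
  B2: | IN={} | OUT={}
  B3: | IN={} | OUT={}
  B4: | IN={} | OUT={a+d}
  B5: | IN={a+d} | OUT={b-e}
  B6: | IN={b-e} | OUT={}

Merge at B5: IN[B5] = OUT[B4] = {a+d}

Answer: {a+d}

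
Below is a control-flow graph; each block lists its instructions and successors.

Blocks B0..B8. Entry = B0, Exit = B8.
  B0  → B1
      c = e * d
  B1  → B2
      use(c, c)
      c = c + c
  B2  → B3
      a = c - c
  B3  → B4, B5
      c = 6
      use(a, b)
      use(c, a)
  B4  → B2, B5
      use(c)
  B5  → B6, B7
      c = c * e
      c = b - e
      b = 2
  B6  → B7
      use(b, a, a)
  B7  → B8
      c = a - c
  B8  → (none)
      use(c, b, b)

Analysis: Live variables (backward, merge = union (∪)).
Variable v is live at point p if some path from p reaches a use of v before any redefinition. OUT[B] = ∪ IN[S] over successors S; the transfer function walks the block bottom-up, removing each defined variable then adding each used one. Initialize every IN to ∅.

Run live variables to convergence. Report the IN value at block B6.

Fixpoint table:
  B0:  IN={b, d, e}  OUT={b, c, e}
  B1:  IN={b, c, e}  OUT={b, c, e}
  B2:  IN={b, c, e}  OUT={a, b, e}
  B3:  IN={a, b, e}  OUT={a, b, c, e}
  B4:  IN={a, b, c, e}  OUT={a, b, c, e}
  B5:  IN={a, b, c, e}  OUT={a, b, c}
  B6:  IN={a, b, c}  OUT={a, b, c}
  B7:  IN={a, b, c}  OUT={b, c}
  B8:  IN={b, c}  OUT={}

Merge at B6: OUT[B6] = IN[B7] = {a, b, c}
Applying B6's transfer function to that OUT value gives IN[B6] (row B6 above).

Answer: {a, b, c}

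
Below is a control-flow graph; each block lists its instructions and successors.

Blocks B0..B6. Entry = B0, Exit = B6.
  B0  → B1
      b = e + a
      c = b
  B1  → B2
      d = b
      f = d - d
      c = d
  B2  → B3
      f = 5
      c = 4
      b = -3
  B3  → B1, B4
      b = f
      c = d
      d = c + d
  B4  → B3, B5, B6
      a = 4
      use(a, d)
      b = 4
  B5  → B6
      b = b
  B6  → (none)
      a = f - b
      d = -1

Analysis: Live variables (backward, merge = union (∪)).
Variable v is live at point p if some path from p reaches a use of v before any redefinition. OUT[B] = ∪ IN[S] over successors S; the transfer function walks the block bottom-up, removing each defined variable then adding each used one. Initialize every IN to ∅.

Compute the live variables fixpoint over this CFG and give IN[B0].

Per-block solution:
  B0:  IN={a, e}  OUT={b}
  B1:  IN={b}  OUT={d}
  B2:  IN={d}  OUT={d, f}
  B3:  IN={d, f}  OUT={b, d, f}
  B4:  IN={d, f}  OUT={b, d, f}
  B5:  IN={b, f}  OUT={b, f}
  B6:  IN={b, f}  OUT={}

Merge at B0: OUT[B0] = IN[B1] = {b}
Applying B0's transfer function to that OUT value gives IN[B0] (row B0 above).

Answer: {a, e}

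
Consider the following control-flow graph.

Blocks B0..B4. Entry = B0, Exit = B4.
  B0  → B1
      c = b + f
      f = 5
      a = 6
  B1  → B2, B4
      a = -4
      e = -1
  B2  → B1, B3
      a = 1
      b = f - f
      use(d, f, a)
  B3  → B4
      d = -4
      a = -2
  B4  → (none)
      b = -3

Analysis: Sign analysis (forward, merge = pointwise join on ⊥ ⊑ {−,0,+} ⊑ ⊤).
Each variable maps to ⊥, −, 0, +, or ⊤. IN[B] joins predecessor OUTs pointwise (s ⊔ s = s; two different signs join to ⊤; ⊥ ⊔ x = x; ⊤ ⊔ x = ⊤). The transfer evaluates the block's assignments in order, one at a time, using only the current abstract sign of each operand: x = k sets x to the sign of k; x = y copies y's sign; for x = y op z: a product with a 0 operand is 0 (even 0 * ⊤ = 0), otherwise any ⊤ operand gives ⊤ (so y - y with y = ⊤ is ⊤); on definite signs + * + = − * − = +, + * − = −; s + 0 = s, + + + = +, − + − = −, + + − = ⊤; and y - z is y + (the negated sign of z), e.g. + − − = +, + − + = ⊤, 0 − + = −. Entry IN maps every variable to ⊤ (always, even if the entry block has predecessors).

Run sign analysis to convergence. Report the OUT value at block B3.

Answer: {a: -, b: ⊤, c: ⊤, d: -, e: -, f: +}

Working:
Fixpoint table:
  B0:   IN=(all ⊤)   OUT={a:+, f:+; rest ⊤}
  B1:   IN={a:+, f:+; rest ⊤}   OUT={a:-, e:-, f:+; rest ⊤}
  B2:   IN={a:-, e:-, f:+; rest ⊤}   OUT={a:+, e:-, f:+; rest ⊤}
  B3:   IN={a:+, e:-, f:+; rest ⊤}   OUT={a:-, d:-, e:-, f:+; rest ⊤}
  B4:   IN={a:-, e:-, f:+; rest ⊤}   OUT={a:-, b:-, e:-, f:+; rest ⊤}

Merge at B3: IN[B3] = OUT[B2] = {a: +, b: ⊤, c: ⊤, d: ⊤, e: -, f: +}
Applying B3's transfer function to that IN value gives OUT[B3] (row B3 above).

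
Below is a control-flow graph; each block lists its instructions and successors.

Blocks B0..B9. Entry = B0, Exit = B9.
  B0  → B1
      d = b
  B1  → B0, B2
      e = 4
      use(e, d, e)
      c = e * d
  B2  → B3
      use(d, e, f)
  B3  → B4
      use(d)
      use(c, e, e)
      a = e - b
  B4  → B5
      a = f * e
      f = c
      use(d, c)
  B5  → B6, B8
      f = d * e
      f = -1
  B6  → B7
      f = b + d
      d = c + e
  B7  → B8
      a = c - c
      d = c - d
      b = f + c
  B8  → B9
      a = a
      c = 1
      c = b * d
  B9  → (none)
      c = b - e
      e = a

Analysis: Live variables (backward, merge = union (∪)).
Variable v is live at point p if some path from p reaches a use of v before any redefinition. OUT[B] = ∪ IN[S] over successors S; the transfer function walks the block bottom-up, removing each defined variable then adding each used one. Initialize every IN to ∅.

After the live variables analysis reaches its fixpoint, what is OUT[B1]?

Fixpoint table:
  B0:   IN={b, f}   OUT={b, d, f}
  B1:   IN={b, d, f}   OUT={b, c, d, e, f}
  B2:   IN={b, c, d, e, f}   OUT={b, c, d, e, f}
  B3:   IN={b, c, d, e, f}   OUT={b, c, d, e, f}
  B4:   IN={b, c, d, e, f}   OUT={a, b, c, d, e}
  B5:   IN={a, b, c, d, e}   OUT={a, b, c, d, e}
  B6:   IN={b, c, d, e}   OUT={c, d, e, f}
  B7:   IN={c, d, e, f}   OUT={a, b, d, e}
  B8:   IN={a, b, d, e}   OUT={a, b, e}
  B9:   IN={a, b, e}   OUT={}

Merge at B1: OUT[B1] = IN[B0] ⊔ IN[B2] = {b, c, d, e, f}

Answer: {b, c, d, e, f}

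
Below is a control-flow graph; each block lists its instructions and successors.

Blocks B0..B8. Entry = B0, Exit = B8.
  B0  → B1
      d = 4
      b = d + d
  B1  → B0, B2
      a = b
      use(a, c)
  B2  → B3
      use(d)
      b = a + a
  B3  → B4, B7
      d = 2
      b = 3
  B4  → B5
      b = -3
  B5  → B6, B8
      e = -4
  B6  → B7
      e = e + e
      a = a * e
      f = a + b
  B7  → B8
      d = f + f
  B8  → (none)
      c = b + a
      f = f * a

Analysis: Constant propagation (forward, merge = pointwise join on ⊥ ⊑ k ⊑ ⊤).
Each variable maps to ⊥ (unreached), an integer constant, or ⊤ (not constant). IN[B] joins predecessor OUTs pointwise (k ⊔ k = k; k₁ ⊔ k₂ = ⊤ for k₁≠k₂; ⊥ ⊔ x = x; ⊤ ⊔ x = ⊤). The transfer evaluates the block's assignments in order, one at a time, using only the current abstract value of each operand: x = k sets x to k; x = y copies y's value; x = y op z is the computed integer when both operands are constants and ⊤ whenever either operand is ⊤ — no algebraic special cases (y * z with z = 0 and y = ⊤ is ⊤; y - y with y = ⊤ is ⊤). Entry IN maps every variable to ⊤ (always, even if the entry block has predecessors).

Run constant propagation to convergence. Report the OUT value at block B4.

Answer: {a: 8, b: -3, c: ⊤, d: 2, e: ⊤, f: ⊤}

Trace:
Fixpoint table:
  B0:  IN=(all ⊤)  OUT={b:8, d:4; rest ⊤}
  B1:  IN={b:8, d:4; rest ⊤}  OUT={a:8, b:8, d:4; rest ⊤}
  B2:  IN={a:8, b:8, d:4; rest ⊤}  OUT={a:8, b:16, d:4; rest ⊤}
  B3:  IN={a:8, b:16, d:4; rest ⊤}  OUT={a:8, b:3, d:2; rest ⊤}
  B4:  IN={a:8, b:3, d:2; rest ⊤}  OUT={a:8, b:-3, d:2; rest ⊤}
  B5:  IN={a:8, b:-3, d:2; rest ⊤}  OUT={a:8, b:-3, d:2, e:-4; rest ⊤}
  B6:  IN={a:8, b:-3, d:2, e:-4; rest ⊤}  OUT={a:-64, b:-3, d:2, e:-8, f:-67; rest ⊤}
  B7:  IN={d:2; rest ⊤}  OUT=(all ⊤)
  B8:  IN=(all ⊤)  OUT=(all ⊤)

Merge at B4: IN[B4] = OUT[B3] = {a: 8, b: 3, c: ⊤, d: 2, e: ⊤, f: ⊤}
Applying B4's transfer function to that IN value gives OUT[B4] (row B4 above).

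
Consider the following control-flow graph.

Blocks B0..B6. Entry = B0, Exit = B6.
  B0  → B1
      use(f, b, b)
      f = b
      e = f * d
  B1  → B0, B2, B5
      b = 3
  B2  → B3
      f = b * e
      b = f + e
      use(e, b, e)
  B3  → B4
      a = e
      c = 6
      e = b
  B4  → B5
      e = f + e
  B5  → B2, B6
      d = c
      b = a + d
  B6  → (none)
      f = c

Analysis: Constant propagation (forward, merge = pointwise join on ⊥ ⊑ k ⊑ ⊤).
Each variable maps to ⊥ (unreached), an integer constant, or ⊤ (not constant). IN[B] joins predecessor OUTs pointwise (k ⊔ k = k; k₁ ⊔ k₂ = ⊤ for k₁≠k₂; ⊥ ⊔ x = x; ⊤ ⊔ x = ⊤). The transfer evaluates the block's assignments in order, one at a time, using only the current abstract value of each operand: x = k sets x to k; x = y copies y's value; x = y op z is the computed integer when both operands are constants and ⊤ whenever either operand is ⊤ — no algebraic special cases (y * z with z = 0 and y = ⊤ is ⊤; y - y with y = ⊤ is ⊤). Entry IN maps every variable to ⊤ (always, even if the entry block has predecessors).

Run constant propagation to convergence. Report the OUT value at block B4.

Answer: {a: ⊤, b: ⊤, c: 6, d: ⊤, e: ⊤, f: ⊤}

Working:
Fixpoint table:
  B0:   IN=(all ⊤)   OUT=(all ⊤)
  B1:   IN=(all ⊤)   OUT={b:3; rest ⊤}
  B2:   IN=(all ⊤)   OUT=(all ⊤)
  B3:   IN=(all ⊤)   OUT={c:6; rest ⊤}
  B4:   IN={c:6; rest ⊤}   OUT={c:6; rest ⊤}
  B5:   IN=(all ⊤)   OUT=(all ⊤)
  B6:   IN=(all ⊤)   OUT=(all ⊤)

Merge at B4: IN[B4] = OUT[B3] = {a: ⊤, b: ⊤, c: 6, d: ⊤, e: ⊤, f: ⊤}
Applying B4's transfer function to that IN value gives OUT[B4] (row B4 above).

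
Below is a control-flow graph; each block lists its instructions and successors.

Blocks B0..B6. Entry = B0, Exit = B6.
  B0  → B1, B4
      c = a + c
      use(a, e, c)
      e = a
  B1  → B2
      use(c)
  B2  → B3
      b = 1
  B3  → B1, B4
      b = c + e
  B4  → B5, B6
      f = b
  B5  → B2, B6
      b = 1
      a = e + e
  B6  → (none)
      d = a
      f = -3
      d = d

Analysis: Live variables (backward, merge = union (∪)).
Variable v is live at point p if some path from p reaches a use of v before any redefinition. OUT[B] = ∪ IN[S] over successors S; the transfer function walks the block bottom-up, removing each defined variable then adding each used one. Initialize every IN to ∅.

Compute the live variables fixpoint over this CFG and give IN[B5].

Answer: {c, e}

Working:
Fixpoint table:
  B0: | IN={a, b, c, e} | OUT={a, b, c, e}
  B1: | IN={a, c, e} | OUT={a, c, e}
  B2: | IN={a, c, e} | OUT={a, c, e}
  B3: | IN={a, c, e} | OUT={a, b, c, e}
  B4: | IN={a, b, c, e} | OUT={a, c, e}
  B5: | IN={c, e} | OUT={a, c, e}
  B6: | IN={a} | OUT={}

Merge at B5: OUT[B5] = IN[B2] ⊔ IN[B6] = {a, c, e}
Applying B5's transfer function to that OUT value gives IN[B5] (row B5 above).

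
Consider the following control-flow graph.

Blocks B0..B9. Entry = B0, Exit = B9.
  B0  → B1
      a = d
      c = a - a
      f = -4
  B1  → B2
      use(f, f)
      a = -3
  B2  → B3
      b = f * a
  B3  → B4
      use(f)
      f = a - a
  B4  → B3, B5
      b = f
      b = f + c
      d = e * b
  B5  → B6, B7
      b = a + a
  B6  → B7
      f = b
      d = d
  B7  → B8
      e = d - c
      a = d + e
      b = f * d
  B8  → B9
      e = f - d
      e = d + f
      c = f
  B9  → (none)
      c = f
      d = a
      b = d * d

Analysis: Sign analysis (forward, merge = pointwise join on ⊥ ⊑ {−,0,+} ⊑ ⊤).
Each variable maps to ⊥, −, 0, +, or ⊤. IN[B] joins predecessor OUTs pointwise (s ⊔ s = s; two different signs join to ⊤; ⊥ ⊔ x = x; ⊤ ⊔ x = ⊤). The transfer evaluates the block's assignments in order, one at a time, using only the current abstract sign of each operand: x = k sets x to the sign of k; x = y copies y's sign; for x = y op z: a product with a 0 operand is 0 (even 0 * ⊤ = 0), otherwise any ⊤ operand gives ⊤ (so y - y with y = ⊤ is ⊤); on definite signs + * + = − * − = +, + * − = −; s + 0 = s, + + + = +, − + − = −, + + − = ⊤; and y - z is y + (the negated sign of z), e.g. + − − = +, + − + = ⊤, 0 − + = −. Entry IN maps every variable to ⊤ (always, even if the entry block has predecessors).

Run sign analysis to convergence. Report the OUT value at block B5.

Answer: {a: -, b: -, c: ⊤, d: ⊤, e: ⊤, f: ⊤}

Trace:
Converged values:
  B0:  IN=(all ⊤)  OUT={f:-; rest ⊤}
  B1:  IN={f:-; rest ⊤}  OUT={a:-, f:-; rest ⊤}
  B2:  IN={a:-, f:-; rest ⊤}  OUT={a:-, b:+, f:-; rest ⊤}
  B3:  IN={a:-; rest ⊤}  OUT={a:-; rest ⊤}
  B4:  IN={a:-; rest ⊤}  OUT={a:-; rest ⊤}
  B5:  IN={a:-; rest ⊤}  OUT={a:-, b:-; rest ⊤}
  B6:  IN={a:-, b:-; rest ⊤}  OUT={a:-, b:-, f:-; rest ⊤}
  B7:  IN={a:-, b:-; rest ⊤}  OUT=(all ⊤)
  B8:  IN=(all ⊤)  OUT=(all ⊤)
  B9:  IN=(all ⊤)  OUT=(all ⊤)

Merge at B5: IN[B5] = OUT[B4] = {a: -, b: ⊤, c: ⊤, d: ⊤, e: ⊤, f: ⊤}
Applying B5's transfer function to that IN value gives OUT[B5] (row B5 above).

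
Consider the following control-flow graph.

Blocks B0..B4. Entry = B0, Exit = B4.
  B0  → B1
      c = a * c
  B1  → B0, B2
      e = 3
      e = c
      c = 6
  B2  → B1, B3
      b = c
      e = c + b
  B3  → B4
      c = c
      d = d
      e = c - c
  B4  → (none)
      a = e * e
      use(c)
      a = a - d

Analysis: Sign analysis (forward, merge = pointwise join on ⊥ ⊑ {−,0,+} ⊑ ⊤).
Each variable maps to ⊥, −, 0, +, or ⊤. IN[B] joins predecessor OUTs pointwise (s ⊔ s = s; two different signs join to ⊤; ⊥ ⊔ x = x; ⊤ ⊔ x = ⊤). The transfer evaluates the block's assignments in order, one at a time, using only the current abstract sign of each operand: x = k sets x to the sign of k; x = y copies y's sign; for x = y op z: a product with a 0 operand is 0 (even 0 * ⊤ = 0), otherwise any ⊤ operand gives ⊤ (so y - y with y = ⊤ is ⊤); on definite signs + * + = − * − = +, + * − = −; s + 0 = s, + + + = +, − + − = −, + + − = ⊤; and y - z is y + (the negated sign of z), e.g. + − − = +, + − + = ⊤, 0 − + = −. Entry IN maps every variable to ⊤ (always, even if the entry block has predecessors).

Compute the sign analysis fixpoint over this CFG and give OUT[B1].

Answer: {a: ⊤, b: ⊤, c: +, d: ⊤, e: ⊤, f: ⊤}

Trace:
Converged values:
  B0:  IN=(all ⊤)  OUT=(all ⊤)
  B1:  IN=(all ⊤)  OUT={c:+; rest ⊤}
  B2:  IN={c:+; rest ⊤}  OUT={b:+, c:+, e:+; rest ⊤}
  B3:  IN={b:+, c:+, e:+; rest ⊤}  OUT={b:+, c:+; rest ⊤}
  B4:  IN={b:+, c:+; rest ⊤}  OUT={b:+, c:+; rest ⊤}

Merge at B1: IN[B1] = OUT[B0] ⊔ OUT[B2] = {a: ⊤, b: ⊤, c: ⊤, d: ⊤, e: ⊤, f: ⊤}
Applying B1's transfer function to that IN value gives OUT[B1] (row B1 above).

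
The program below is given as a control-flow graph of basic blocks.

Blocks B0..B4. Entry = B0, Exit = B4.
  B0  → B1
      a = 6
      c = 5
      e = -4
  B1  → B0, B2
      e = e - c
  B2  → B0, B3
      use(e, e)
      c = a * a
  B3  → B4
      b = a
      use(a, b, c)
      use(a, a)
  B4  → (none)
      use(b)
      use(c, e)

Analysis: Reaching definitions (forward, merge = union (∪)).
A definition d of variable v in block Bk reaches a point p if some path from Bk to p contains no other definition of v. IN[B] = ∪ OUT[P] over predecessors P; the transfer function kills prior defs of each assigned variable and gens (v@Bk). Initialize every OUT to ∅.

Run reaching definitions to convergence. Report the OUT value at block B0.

Answer: {a@B0, c@B0, e@B0}

Derivation:
Per-block solution:
  B0:   IN={a@B0, c@B0, c@B2, e@B1}   OUT={a@B0, c@B0, e@B0}
  B1:   IN={a@B0, c@B0, e@B0}   OUT={a@B0, c@B0, e@B1}
  B2:   IN={a@B0, c@B0, e@B1}   OUT={a@B0, c@B2, e@B1}
  B3:   IN={a@B0, c@B2, e@B1}   OUT={a@B0, b@B3, c@B2, e@B1}
  B4:   IN={a@B0, b@B3, c@B2, e@B1}   OUT={a@B0, b@B3, c@B2, e@B1}

Merge at B0 (entry node, so the boundary value {} is joined with the incoming edge(s)): IN[B0] = {} ⊔ OUT[B1] ⊔ OUT[B2] = {a@B0, c@B0, c@B2, e@B1}
Applying B0's transfer function to that IN value gives OUT[B0] (row B0 above).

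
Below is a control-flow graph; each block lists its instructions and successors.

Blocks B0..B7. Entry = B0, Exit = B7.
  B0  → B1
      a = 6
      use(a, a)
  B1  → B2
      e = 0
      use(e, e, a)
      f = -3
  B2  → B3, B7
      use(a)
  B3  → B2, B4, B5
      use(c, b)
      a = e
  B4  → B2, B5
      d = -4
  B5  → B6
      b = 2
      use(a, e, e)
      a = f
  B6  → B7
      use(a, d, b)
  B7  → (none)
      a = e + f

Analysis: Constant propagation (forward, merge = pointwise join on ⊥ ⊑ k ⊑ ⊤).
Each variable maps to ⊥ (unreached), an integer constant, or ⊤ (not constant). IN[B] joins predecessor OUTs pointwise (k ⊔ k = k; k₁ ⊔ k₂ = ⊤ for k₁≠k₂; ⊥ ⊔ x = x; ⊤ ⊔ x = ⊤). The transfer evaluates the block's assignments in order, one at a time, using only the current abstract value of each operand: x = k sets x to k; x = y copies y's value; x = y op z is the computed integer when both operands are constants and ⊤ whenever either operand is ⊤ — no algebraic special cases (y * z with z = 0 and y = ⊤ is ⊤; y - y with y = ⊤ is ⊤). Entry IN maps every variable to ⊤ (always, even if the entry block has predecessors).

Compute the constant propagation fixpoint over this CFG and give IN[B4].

Answer: {a: 0, b: ⊤, c: ⊤, d: ⊤, e: 0, f: -3}

Working:
Converged values:
  B0:  IN=(all ⊤)  OUT={a:6; rest ⊤}
  B1:  IN={a:6; rest ⊤}  OUT={a:6, e:0, f:-3; rest ⊤}
  B2:  IN={e:0, f:-3; rest ⊤}  OUT={e:0, f:-3; rest ⊤}
  B3:  IN={e:0, f:-3; rest ⊤}  OUT={a:0, e:0, f:-3; rest ⊤}
  B4:  IN={a:0, e:0, f:-3; rest ⊤}  OUT={a:0, d:-4, e:0, f:-3; rest ⊤}
  B5:  IN={a:0, e:0, f:-3; rest ⊤}  OUT={a:-3, b:2, e:0, f:-3; rest ⊤}
  B6:  IN={a:-3, b:2, e:0, f:-3; rest ⊤}  OUT={a:-3, b:2, e:0, f:-3; rest ⊤}
  B7:  IN={e:0, f:-3; rest ⊤}  OUT={a:-3, e:0, f:-3; rest ⊤}

Merge at B4: IN[B4] = OUT[B3] = {a: 0, b: ⊤, c: ⊤, d: ⊤, e: 0, f: -3}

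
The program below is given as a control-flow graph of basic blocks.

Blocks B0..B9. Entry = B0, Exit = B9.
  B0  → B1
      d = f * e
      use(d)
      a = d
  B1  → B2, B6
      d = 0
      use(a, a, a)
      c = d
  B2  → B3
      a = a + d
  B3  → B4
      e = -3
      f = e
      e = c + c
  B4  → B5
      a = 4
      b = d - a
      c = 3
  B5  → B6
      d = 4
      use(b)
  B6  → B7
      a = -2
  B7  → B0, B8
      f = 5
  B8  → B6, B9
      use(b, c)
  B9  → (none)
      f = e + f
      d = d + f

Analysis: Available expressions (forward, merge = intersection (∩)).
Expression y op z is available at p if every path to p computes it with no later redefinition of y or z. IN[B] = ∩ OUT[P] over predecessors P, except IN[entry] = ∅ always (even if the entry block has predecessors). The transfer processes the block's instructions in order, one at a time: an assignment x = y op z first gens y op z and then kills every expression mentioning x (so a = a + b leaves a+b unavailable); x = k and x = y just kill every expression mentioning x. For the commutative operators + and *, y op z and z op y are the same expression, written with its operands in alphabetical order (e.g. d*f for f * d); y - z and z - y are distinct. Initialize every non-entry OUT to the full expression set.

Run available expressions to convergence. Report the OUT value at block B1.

Answer: {e*f}

Working:
Converged values:
  B0:   IN={}   OUT={e*f}
  B1:   IN={e*f}   OUT={e*f}
  B2:   IN={e*f}   OUT={e*f}
  B3:   IN={e*f}   OUT={c+c}
  B4:   IN={c+c}   OUT={d-a}
  B5:   IN={d-a}   OUT={}
  B6:   IN={}   OUT={}
  B7:   IN={}   OUT={}
  B8:   IN={}   OUT={}
  B9:   IN={}   OUT={}

Merge at B1: IN[B1] = OUT[B0] = {e*f}
Applying B1's transfer function to that IN value gives OUT[B1] (row B1 above).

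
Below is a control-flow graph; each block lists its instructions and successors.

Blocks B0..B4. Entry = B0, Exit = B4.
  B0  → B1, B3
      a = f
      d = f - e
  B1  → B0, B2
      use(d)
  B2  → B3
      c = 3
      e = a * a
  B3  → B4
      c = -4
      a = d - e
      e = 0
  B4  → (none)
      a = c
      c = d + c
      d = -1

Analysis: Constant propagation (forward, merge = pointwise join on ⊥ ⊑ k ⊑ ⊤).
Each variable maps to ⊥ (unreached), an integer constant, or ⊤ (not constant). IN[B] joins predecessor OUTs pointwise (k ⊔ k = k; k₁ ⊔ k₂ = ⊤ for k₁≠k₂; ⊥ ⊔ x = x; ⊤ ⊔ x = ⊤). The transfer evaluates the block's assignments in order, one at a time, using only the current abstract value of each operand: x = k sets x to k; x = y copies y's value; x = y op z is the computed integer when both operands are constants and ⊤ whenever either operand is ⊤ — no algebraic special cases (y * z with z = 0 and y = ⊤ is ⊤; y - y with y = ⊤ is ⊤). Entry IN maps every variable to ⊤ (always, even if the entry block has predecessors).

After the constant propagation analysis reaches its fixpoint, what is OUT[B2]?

Answer: {a: ⊤, b: ⊤, c: 3, d: ⊤, e: ⊤, f: ⊤}

Derivation:
Fixpoint table:
  B0:  IN=(all ⊤)  OUT=(all ⊤)
  B1:  IN=(all ⊤)  OUT=(all ⊤)
  B2:  IN=(all ⊤)  OUT={c:3; rest ⊤}
  B3:  IN=(all ⊤)  OUT={c:-4, e:0; rest ⊤}
  B4:  IN={c:-4, e:0; rest ⊤}  OUT={a:-4, d:-1, e:0; rest ⊤}

Merge at B2: IN[B2] = OUT[B1] = {a: ⊤, b: ⊤, c: ⊤, d: ⊤, e: ⊤, f: ⊤}
Applying B2's transfer function to that IN value gives OUT[B2] (row B2 above).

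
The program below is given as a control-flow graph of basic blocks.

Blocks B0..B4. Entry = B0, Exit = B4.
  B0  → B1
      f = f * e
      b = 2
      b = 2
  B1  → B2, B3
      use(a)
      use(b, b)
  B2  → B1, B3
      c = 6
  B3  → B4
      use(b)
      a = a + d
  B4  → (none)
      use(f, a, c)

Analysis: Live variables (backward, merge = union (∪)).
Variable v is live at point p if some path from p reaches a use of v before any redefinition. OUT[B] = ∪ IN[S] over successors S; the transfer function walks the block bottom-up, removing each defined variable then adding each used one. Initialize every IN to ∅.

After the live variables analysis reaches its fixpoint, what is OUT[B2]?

Fixpoint table:
  B0:  IN={a, c, d, e, f}  OUT={a, b, c, d, f}
  B1:  IN={a, b, c, d, f}  OUT={a, b, c, d, f}
  B2:  IN={a, b, d, f}  OUT={a, b, c, d, f}
  B3:  IN={a, b, c, d, f}  OUT={a, c, f}
  B4:  IN={a, c, f}  OUT={}

Merge at B2: OUT[B2] = IN[B1] ⊔ IN[B3] = {a, b, c, d, f}

Answer: {a, b, c, d, f}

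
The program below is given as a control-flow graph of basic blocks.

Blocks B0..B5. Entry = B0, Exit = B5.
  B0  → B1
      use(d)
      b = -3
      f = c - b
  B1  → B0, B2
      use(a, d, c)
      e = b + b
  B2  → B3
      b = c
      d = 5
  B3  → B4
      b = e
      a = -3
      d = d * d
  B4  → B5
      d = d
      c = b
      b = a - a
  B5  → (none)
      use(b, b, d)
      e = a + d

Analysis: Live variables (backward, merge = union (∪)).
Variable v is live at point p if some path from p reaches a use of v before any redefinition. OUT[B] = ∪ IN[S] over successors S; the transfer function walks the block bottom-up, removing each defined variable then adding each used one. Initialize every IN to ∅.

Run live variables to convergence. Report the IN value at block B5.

Converged values:
  B0: | IN={a, c, d} | OUT={a, b, c, d}
  B1: | IN={a, b, c, d} | OUT={a, c, d, e}
  B2: | IN={c, e} | OUT={d, e}
  B3: | IN={d, e} | OUT={a, b, d}
  B4: | IN={a, b, d} | OUT={a, b, d}
  B5: | IN={a, b, d} | OUT={}

B5 is the boundary node: OUT[B5] = {}
Applying B5's transfer function to that OUT value gives IN[B5] (row B5 above).

Answer: {a, b, d}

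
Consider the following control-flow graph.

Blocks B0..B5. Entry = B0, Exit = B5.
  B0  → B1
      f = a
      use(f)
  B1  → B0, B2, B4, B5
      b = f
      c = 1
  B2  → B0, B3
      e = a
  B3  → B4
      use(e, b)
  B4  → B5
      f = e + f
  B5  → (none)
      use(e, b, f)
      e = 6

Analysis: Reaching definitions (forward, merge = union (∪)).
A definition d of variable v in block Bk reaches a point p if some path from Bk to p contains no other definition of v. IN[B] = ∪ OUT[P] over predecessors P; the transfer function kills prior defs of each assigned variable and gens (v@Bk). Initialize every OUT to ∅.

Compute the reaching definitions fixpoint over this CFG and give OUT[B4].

Answer: {b@B1, c@B1, e@B2, f@B4}

Trace:
Fixpoint table:
  B0:   IN={b@B1, c@B1, e@B2, f@B0}   OUT={b@B1, c@B1, e@B2, f@B0}
  B1:   IN={b@B1, c@B1, e@B2, f@B0}   OUT={b@B1, c@B1, e@B2, f@B0}
  B2:   IN={b@B1, c@B1, e@B2, f@B0}   OUT={b@B1, c@B1, e@B2, f@B0}
  B3:   IN={b@B1, c@B1, e@B2, f@B0}   OUT={b@B1, c@B1, e@B2, f@B0}
  B4:   IN={b@B1, c@B1, e@B2, f@B0}   OUT={b@B1, c@B1, e@B2, f@B4}
  B5:   IN={b@B1, c@B1, e@B2, f@B0, f@B4}   OUT={b@B1, c@B1, e@B5, f@B0, f@B4}

Merge at B4: IN[B4] = OUT[B1] ⊔ OUT[B3] = {b@B1, c@B1, e@B2, f@B0}
Applying B4's transfer function to that IN value gives OUT[B4] (row B4 above).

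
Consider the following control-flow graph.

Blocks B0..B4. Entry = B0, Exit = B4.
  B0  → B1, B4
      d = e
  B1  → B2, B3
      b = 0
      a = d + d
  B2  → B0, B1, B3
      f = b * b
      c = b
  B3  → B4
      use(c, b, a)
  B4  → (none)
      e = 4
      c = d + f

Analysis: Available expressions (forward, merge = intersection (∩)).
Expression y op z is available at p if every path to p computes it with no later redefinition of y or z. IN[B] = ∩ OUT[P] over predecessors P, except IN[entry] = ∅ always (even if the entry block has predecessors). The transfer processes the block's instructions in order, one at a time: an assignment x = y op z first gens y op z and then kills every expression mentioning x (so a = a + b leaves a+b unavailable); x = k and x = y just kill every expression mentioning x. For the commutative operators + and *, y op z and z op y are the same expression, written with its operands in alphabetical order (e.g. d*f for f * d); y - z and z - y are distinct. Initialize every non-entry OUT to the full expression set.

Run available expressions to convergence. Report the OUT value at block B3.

Converged values:
  B0:   IN={}   OUT={}
  B1:   IN={}   OUT={d+d}
  B2:   IN={d+d}   OUT={b*b, d+d}
  B3:   IN={d+d}   OUT={d+d}
  B4:   IN={}   OUT={d+f}

Merge at B3: IN[B3] = OUT[B1] ∩ OUT[B2] = {d+d}
Applying B3's transfer function to that IN value gives OUT[B3] (row B3 above).

Answer: {d+d}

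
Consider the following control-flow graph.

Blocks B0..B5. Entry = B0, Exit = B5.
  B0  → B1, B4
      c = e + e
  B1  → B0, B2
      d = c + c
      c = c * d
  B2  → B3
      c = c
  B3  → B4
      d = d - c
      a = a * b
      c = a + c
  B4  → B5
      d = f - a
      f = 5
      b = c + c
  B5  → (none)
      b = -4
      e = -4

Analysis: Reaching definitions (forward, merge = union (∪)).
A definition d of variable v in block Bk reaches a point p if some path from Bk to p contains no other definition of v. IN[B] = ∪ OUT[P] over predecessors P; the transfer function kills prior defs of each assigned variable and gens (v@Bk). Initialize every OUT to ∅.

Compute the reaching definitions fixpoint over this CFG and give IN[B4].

Fixpoint table:
  B0: | IN={c@B1, d@B1} | OUT={c@B0, d@B1}
  B1: | IN={c@B0, d@B1} | OUT={c@B1, d@B1}
  B2: | IN={c@B1, d@B1} | OUT={c@B2, d@B1}
  B3: | IN={c@B2, d@B1} | OUT={a@B3, c@B3, d@B3}
  B4: | IN={a@B3, c@B0, c@B3, d@B1, d@B3} | OUT={a@B3, b@B4, c@B0, c@B3, d@B4, f@B4}
  B5: | IN={a@B3, b@B4, c@B0, c@B3, d@B4, f@B4} | OUT={a@B3, b@B5, c@B0, c@B3, d@B4, e@B5, f@B4}

Merge at B4: IN[B4] = OUT[B0] ⊔ OUT[B3] = {a@B3, c@B0, c@B3, d@B1, d@B3}

Answer: {a@B3, c@B0, c@B3, d@B1, d@B3}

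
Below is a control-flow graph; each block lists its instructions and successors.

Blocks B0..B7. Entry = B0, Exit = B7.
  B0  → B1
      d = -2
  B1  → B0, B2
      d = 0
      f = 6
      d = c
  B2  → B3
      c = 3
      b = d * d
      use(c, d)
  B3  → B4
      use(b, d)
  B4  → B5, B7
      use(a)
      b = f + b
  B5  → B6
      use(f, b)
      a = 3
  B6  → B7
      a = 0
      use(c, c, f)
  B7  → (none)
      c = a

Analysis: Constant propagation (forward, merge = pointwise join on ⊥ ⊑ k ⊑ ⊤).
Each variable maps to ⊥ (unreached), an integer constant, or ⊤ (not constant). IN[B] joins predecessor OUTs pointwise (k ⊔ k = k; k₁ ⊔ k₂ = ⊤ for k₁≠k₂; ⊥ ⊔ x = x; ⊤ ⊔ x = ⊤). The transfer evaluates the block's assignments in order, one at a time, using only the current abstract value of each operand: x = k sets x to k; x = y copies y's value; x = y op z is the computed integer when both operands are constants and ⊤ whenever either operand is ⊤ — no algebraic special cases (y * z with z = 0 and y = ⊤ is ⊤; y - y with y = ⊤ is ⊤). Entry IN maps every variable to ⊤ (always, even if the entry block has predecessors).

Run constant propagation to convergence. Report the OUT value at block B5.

Answer: {a: 3, b: ⊤, c: 3, d: ⊤, e: ⊤, f: 6}

Derivation:
Per-block solution:
  B0:  IN=(all ⊤)  OUT={d:-2; rest ⊤}
  B1:  IN={d:-2; rest ⊤}  OUT={f:6; rest ⊤}
  B2:  IN={f:6; rest ⊤}  OUT={c:3, f:6; rest ⊤}
  B3:  IN={c:3, f:6; rest ⊤}  OUT={c:3, f:6; rest ⊤}
  B4:  IN={c:3, f:6; rest ⊤}  OUT={c:3, f:6; rest ⊤}
  B5:  IN={c:3, f:6; rest ⊤}  OUT={a:3, c:3, f:6; rest ⊤}
  B6:  IN={a:3, c:3, f:6; rest ⊤}  OUT={a:0, c:3, f:6; rest ⊤}
  B7:  IN={c:3, f:6; rest ⊤}  OUT={f:6; rest ⊤}

Merge at B5: IN[B5] = OUT[B4] = {a: ⊤, b: ⊤, c: 3, d: ⊤, e: ⊤, f: 6}
Applying B5's transfer function to that IN value gives OUT[B5] (row B5 above).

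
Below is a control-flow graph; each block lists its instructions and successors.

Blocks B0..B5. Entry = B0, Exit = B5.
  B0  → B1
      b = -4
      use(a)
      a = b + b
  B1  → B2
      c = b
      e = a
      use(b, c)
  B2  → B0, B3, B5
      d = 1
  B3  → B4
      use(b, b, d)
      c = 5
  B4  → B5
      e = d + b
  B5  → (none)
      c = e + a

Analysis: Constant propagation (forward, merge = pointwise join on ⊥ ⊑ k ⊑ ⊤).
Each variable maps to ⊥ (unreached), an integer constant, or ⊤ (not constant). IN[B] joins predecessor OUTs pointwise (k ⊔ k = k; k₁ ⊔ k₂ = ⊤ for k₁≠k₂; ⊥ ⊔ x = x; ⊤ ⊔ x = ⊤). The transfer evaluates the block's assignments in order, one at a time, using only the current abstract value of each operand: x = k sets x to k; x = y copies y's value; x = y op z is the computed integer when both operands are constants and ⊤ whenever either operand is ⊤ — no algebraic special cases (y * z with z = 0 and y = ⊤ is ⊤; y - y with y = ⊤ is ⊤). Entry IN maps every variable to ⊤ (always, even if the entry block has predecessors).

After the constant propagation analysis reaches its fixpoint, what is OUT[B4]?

Answer: {a: -8, b: -4, c: 5, d: 1, e: -3, f: ⊤}

Trace:
Fixpoint table:
  B0:  IN=(all ⊤)  OUT={a:-8, b:-4; rest ⊤}
  B1:  IN={a:-8, b:-4; rest ⊤}  OUT={a:-8, b:-4, c:-4, e:-8; rest ⊤}
  B2:  IN={a:-8, b:-4, c:-4, e:-8; rest ⊤}  OUT={a:-8, b:-4, c:-4, d:1, e:-8; rest ⊤}
  B3:  IN={a:-8, b:-4, c:-4, d:1, e:-8; rest ⊤}  OUT={a:-8, b:-4, c:5, d:1, e:-8; rest ⊤}
  B4:  IN={a:-8, b:-4, c:5, d:1, e:-8; rest ⊤}  OUT={a:-8, b:-4, c:5, d:1, e:-3; rest ⊤}
  B5:  IN={a:-8, b:-4, d:1; rest ⊤}  OUT={a:-8, b:-4, d:1; rest ⊤}

Merge at B4: IN[B4] = OUT[B3] = {a: -8, b: -4, c: 5, d: 1, e: -8, f: ⊤}
Applying B4's transfer function to that IN value gives OUT[B4] (row B4 above).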